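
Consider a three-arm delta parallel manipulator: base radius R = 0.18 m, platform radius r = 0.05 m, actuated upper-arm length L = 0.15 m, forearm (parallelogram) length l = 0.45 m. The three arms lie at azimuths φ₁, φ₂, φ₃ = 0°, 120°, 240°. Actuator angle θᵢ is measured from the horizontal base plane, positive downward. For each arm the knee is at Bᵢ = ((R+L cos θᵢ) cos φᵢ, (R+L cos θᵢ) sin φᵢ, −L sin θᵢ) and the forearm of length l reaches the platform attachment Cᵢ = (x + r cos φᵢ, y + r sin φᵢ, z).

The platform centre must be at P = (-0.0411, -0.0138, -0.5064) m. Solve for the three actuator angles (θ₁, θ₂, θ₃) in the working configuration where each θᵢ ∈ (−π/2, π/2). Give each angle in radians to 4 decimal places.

rotate P by −φ1: (-0.0411, -0.0138, -0.5064)
  A=0.1711, B=-0.5064, C=(l²−L²−A²−y'²−z²)/(2L)=-0.3530
  √(A²+B²)=0.5345;  θ1 = -1.2450+2.2922 ≈ 1.0472
rotate P by −φ2: (0.0086, 0.0425, -0.5064)
  A=0.1214, B=-0.5064, C=(l²−L²−A²−y'²−z²)/(2L)=-0.3099
  γ=atan2(-0.5064,0.1214)=-1.3355;  ψ=arccos(-0.5952)=2.2083;  θ2=γ+ψ≈0.8728
rotate P by −φ3: (0.0325, -0.0287, -0.5064)
  A cos θ + B sin θ = C:  0.0975·cos θ + -0.5064·sin θ = -0.2892
  γ=atan2(-0.5064,0.0975)=-1.3806;  ψ=arccos(-0.5609)=2.1662;  θ3=γ+ψ≈0.7856

θ₁ = 1.0472, θ₂ = 0.8728, θ₃ = 0.7856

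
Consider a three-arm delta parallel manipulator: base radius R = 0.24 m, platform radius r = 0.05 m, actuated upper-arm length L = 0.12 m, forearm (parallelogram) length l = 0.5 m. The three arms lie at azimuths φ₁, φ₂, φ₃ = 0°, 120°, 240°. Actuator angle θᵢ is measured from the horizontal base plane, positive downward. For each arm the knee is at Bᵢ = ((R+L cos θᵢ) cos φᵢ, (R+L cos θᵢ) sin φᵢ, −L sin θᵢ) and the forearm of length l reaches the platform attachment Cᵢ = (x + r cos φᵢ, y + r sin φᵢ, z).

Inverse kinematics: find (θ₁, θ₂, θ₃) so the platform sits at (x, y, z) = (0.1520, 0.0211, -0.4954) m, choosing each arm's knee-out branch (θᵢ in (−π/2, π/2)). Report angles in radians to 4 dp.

rotate P by −φ1: (0.1520, 0.0211, -0.4954)
  A cos θ + B sin θ = C:  0.0380·cos θ + -0.4954·sin θ = -0.0488
  √(A²+B²)=0.4969;  θ1 = -1.4942+1.6692 ≈ 0.1749
arm 2 (φ=120.0°): x'=-0.0577, y'=-0.1422
  A cos θ + B sin θ = C:  0.2477·cos θ + -0.4954·sin θ = -0.3809
  θ2 = atan2(B,A) + arccos(C/0.5539) = 1.2219
rotate P by −φ3: (-0.0943, 0.1211, -0.4954)
  A cos θ + B sin θ = C:  0.2843·cos θ + -0.4954·sin θ = -0.4387
  γ=atan2(-0.4954,0.2843)=-1.0498;  ψ=arccos(-0.7681)=2.4467;  θ3=γ+ψ≈1.3969

θ₁ = 0.1749, θ₂ = 1.2219, θ₃ = 1.3969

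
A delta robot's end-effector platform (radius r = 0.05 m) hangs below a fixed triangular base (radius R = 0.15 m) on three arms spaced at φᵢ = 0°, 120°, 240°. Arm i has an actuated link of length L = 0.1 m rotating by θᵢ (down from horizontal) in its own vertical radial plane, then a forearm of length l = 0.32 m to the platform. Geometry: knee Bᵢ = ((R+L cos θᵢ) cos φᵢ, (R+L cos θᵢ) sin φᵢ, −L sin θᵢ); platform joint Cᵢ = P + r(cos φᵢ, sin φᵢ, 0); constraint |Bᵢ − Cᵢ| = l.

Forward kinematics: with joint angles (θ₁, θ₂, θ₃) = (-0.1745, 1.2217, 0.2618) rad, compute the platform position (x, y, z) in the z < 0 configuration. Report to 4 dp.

centre 1 = (0.1985·cos0.0°, 0.1985·sin0.0°, 0.0174) = (0.1985, 0.0000, 0.0174)
centre 2 = (0.1342·cos120.0°, 0.1342·sin120.0°, -0.0940) = (-0.0671, 0.1162, -0.0940)
centre 3 = (0.1966·cos240.0°, 0.1966·sin240.0°, -0.0259) = (-0.0983, -0.1703, -0.0259)
|centre ₂|²−|centre ₁|² = -0.0129;  |centre ₃|²−|centre ₁|² = -0.0004
[-0.5312 0.2324 -0.2227]·P = -0.0129;  [-0.5936 -0.3405 -0.0865]·P = -0.0004
Cramer: x(z) = 0.0140-0.3008z;  y(z) = -0.0233+0.2704z
quadratic in z: (1.1636)z²+(0.0637)z+(-0.0675)=0, √Δ=0.5642 → z ∈ {-0.2698, 0.2151}; z = -0.2698 (taking z<0)
x = 0.0952, y = -0.0963

(0.0952, -0.0963, -0.2698)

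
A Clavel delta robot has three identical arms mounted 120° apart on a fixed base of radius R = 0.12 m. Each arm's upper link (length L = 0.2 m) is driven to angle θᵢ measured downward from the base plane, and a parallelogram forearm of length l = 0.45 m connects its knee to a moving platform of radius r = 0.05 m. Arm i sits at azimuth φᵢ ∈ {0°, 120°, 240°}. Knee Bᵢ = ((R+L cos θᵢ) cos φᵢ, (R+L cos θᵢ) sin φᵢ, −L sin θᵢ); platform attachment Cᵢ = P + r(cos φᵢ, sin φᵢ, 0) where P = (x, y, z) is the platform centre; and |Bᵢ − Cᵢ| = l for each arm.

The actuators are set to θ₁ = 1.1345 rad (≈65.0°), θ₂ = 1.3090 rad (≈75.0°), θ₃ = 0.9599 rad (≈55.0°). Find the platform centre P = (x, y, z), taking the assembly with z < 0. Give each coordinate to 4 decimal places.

centre 1 = (0.1545·cos0.0°, 0.1545·sin0.0°, -0.1813) = (0.1545, 0.0000, -0.1813)
centre 2 = (0.1218·cos120.0°, 0.1218·sin120.0°, -0.1932) = (-0.0609, 0.1055, -0.1932)
φ3=240.0°: virtual centre (-0.0924, -0.1600, -0.1638), radius l
|centre ₂|²−|centre ₁|² = -0.0046;  |centre ₃|²−|centre ₁|² = 0.0042
[-0.4308 0.2109 -0.0238]·P = -0.0046;  [-0.4938 -0.3199 0.0349]·P = 0.0042
det = 0.2420;  x = 0.0024+-0.0011z,  y = -0.0169+0.1107z
into |P−centre ₁|² = l²: 1.0123z² + 0.3591z + -0.1462 = 0;  Δ = 0.7210;  z = -0.5968 or 0.2420 → z<0 root = -0.5968
x = 0.0031, y = -0.0830

(0.0031, -0.0830, -0.5968)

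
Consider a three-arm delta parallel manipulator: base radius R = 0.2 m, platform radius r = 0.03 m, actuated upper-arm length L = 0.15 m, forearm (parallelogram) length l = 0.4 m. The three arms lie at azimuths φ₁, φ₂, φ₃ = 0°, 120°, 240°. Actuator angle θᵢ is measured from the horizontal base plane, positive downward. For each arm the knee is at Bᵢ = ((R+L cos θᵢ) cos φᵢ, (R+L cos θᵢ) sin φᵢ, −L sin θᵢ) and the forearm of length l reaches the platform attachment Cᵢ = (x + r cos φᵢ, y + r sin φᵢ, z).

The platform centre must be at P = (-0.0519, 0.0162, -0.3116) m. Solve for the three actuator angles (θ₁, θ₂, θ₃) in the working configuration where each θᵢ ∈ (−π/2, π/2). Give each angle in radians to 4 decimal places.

rotate P by −φ1: (-0.0519, 0.0162, -0.3116)
  A=0.2219, B=-0.3116, C=(l²−L²−A²−y'²−z²)/(2L)=-0.0303
  √(A²+B²)=0.3825;  θ1 = -0.9520+1.6501 ≈ 0.6982
rotate P by −φ2: (0.0400, 0.0368, -0.3116)
  e−x'=0.1300;  (l²−L²−(e−x')²−y'²−z²)/2L = 0.0738
  γ=atan2(-0.3116,0.1300)=-1.1755;  ψ=arccos(0.2186)=1.3504;  θ2=γ+ψ≈0.1749
rotate P by −φ3: (0.0119, -0.0530, -0.3116)
  A cos θ + B sin θ = C:  0.1581·cos θ + -0.3116·sin θ = 0.0420
  √(A²+B²)=0.3494;  θ3 = -1.1013+1.4503 ≈ 0.3490

θ₁ = 0.6982, θ₂ = 0.1749, θ₃ = 0.3490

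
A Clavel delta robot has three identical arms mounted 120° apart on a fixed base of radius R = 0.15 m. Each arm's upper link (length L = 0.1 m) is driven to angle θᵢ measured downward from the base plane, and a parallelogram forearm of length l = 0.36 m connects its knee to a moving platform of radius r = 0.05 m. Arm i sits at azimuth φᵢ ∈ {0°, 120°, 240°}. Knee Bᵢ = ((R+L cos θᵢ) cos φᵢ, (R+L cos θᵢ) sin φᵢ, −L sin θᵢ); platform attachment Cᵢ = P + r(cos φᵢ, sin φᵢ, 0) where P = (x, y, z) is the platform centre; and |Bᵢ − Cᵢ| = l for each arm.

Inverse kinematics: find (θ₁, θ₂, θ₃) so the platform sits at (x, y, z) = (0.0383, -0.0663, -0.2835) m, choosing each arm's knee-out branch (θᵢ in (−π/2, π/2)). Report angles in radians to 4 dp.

φ1=0.0° → target in arm frame (0.0383, -0.0663)
  A cos θ + B sin θ = C:  0.0617·cos θ + -0.2835·sin θ = 0.1551
  γ=atan2(-0.2835,0.0617)=-1.3565;  ψ=arccos(0.5347)=1.0067;  θ1=γ+ψ≈-0.3498
arm 2 (φ=120.0°): x'=-0.0766, y'=0.0000
  A=0.1766, B=-0.2835, C=(l²−L²−A²−y'²−z²)/(2L)=0.0403
  θ2 = atan2(B,A) + arccos(C/0.3340) = 0.4362
φ3=240.0° → target in arm frame (0.0383, 0.0663)
  e−x'=0.0617;  (l²−L²−(e−x')²−y'²−z²)/2L = 0.1551
  √(A²+B²)=0.2901;  θ3 = -1.3564+1.0068 ≈ -0.3496

θ₁ = -0.3498, θ₂ = 0.4362, θ₃ = -0.3496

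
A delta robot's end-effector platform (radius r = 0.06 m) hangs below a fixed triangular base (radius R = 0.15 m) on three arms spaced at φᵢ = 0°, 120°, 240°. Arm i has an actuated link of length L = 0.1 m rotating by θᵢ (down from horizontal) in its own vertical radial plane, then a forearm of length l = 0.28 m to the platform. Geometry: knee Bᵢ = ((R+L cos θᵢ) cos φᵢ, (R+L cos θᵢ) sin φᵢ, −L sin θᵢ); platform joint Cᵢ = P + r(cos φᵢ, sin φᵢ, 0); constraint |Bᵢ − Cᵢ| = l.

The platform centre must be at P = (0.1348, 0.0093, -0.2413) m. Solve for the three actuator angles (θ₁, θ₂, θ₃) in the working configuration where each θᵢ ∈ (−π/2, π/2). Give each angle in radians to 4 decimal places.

θ₁ = -0.3490, θ₂ = 1.0473, θ₃ = 1.1347

rotate P by −φ1: (0.1348, 0.0093, -0.2413)
  e−x'=-0.0448;  (l²−L²−(e−x')²−y'²−z²)/2L = 0.0404
  √(A²+B²)=0.2454;  θ1 = -1.7544+1.4054 ≈ -0.3490
arm 2 (φ=120.0°): x'=-0.0593, y'=-0.1214
  A=0.1493, B=-0.2413, C=(l²−L²−A²−y'²−z²)/(2L)=-0.1343
  γ=atan2(-0.2413,0.1493)=-1.0166;  ψ=arccos(-0.4734)=2.0639;  θ2=γ+ψ≈1.0473
φ3=240.0° → target in arm frame (-0.0755, 0.1121)
  A=0.1655, B=-0.2413, C=(l²−L²−A²−y'²−z²)/(2L)=-0.1488
  γ=atan2(-0.2413,0.1655)=-0.9697;  ψ=arccos(-0.5087)=2.1044;  θ3=γ+ψ≈1.1347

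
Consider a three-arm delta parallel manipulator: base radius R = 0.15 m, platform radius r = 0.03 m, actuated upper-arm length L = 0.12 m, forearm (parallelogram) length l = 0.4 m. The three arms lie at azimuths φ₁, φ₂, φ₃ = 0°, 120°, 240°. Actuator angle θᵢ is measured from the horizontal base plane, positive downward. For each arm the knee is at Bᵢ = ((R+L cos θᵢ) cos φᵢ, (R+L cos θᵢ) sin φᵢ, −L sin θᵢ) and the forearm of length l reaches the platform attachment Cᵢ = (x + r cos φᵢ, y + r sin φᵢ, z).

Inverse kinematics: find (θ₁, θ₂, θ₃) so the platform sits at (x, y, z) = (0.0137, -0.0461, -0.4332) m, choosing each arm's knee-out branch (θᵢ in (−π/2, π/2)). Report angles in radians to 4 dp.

θ₁ = 0.7855, θ₂ = 1.0469, θ₃ = 0.6980

φ1=0.0° → target in arm frame (0.0137, -0.0461)
  A=0.1063, B=-0.4332, C=(l²−L²−A²−y'²−z²)/(2L)=-0.2312
  γ=atan2(-0.4332,0.1063)=-1.3302;  ψ=arccos(-0.5183)=2.1157;  θ1=γ+ψ≈0.7855
φ2=120.0° → target in arm frame (-0.0468, 0.0112)
  A=0.1668, B=-0.4332, C=(l²−L²−A²−y'²−z²)/(2L)=-0.2917
  √(A²+B²)=0.4642;  θ2 = -1.2033+2.2502 ≈ 1.0469
φ3=240.0° → target in arm frame (0.0331, 0.0349)
  A=0.0869, B=-0.4332, C=(l²−L²−A²−y'²−z²)/(2L)=-0.2118
  θ3 = atan2(B,A) + arccos(C/0.4418) = 0.6980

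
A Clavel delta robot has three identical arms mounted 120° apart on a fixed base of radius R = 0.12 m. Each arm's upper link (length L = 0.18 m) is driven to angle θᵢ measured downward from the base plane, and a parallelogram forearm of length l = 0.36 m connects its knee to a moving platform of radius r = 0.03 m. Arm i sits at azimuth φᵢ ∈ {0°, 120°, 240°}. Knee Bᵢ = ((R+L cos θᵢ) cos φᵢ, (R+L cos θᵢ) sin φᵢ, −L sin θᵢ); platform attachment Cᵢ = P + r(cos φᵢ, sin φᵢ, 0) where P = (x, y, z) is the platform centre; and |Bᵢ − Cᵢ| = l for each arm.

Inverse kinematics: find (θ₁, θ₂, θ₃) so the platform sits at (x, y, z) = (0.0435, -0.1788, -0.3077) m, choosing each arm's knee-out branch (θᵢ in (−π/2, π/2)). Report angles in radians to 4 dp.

θ₁ = 0.4360, θ₂ = 1.2214, θ₃ = -0.0003

arm 1 (φ=0.0°): x'=0.0435, y'=-0.1788
  A cos θ + B sin θ = C:  0.0465·cos θ + -0.3077·sin θ = -0.0878
  θ1 = atan2(B,A) + arccos(C/0.3112) = 0.4360
rotate P by −φ2: (-0.1766, 0.0517, -0.3077)
  A cos θ + B sin θ = C:  0.2666·cos θ + -0.3077·sin θ = -0.1979
  γ=atan2(-0.3077,0.2666)=-0.8569;  ψ=arccos(-0.4860)=2.0783;  θ2=γ+ψ≈1.2214
arm 3 (φ=240.0°): x'=0.1331, y'=0.1271
  e−x'=-0.0431;  (l²−L²−(e−x')²−y'²−z²)/2L = -0.0430
  √(A²+B²)=0.3107;  θ3 = -1.7099+1.7097 ≈ -0.0003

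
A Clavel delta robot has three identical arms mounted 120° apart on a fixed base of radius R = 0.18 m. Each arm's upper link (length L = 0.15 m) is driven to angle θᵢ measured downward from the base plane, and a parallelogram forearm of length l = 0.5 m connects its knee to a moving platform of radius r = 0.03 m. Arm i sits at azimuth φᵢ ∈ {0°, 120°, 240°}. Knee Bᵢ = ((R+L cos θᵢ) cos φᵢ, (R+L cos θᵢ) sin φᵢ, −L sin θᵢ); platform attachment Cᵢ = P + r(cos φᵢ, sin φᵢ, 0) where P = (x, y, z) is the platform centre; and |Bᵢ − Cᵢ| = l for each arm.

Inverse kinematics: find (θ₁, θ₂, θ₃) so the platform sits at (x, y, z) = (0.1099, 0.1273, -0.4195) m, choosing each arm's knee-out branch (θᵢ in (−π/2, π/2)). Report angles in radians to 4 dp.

θ₁ = -0.1746, θ₂ = 0.0873, θ₃ = 0.9597

arm 1 (φ=0.0°): x'=0.1099, y'=0.1273
  A=0.0401, B=-0.4195, C=(l²−L²−A²−y'²−z²)/(2L)=0.1124
  γ=atan2(-0.4195,0.0401)=-1.4755;  ψ=arccos(0.2666)=1.3009;  θ1=γ+ψ≈-0.1746
rotate P by −φ2: (0.0553, -0.1588, -0.4195)
  A=0.0947, B=-0.4195, C=(l²−L²−A²−y'²−z²)/(2L)=0.0577
  γ=atan2(-0.4195,0.0947)=-1.3488;  ψ=arccos(0.1343)=1.4361;  θ2=γ+ψ≈0.0873
φ3=240.0° → target in arm frame (-0.1652, 0.0315)
  A=0.3152, B=-0.4195, C=(l²−L²−A²−y'²−z²)/(2L)=-0.1627
  γ=atan2(-0.4195,0.3152)=-0.9264;  ψ=arccos(-0.3101)=1.8861;  θ3=γ+ψ≈0.9597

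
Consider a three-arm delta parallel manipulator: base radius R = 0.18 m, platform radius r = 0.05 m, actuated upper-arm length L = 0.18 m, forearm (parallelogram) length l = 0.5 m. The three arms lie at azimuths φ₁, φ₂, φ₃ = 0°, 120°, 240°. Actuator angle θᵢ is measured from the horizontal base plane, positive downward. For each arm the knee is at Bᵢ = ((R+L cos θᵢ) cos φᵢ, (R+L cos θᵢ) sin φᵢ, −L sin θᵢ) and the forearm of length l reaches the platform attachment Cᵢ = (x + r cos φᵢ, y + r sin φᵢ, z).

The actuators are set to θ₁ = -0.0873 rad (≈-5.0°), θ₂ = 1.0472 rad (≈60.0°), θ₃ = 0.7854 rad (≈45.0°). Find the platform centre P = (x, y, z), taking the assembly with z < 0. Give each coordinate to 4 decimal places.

arm 1 at φ=0.0°: e+L cos θ1 = 0.3093;  centre 1 = (0.3093, 0.0000, 0.0157)
centre 2 = (0.2200·cos120.0°, 0.2200·sin120.0°, -0.1559) = (-0.1100, 0.1905, -0.1559)
φ3=240.0°: virtual centre (-0.1286, -0.2228, -0.1273), radius l
subtract pairs → two planes through P
linear system: -0.8386x+0.3811y = -0.0232−-0.3432z; -0.8759x+-0.4456y = -0.0135−-0.2859z
Cramer: x(z) = 0.0219-0.3702z;  y(z) = -0.0127+0.0859z
sphere 1 gives Az²+Bz+C=0 with A=1.1444, B=0.1792, C=-0.1670;  B²−4AC=0.7965;  roots -0.4682, 0.3116;  negative root z = -0.4682
x = 0.1952, y = -0.0529

(0.1952, -0.0529, -0.4682)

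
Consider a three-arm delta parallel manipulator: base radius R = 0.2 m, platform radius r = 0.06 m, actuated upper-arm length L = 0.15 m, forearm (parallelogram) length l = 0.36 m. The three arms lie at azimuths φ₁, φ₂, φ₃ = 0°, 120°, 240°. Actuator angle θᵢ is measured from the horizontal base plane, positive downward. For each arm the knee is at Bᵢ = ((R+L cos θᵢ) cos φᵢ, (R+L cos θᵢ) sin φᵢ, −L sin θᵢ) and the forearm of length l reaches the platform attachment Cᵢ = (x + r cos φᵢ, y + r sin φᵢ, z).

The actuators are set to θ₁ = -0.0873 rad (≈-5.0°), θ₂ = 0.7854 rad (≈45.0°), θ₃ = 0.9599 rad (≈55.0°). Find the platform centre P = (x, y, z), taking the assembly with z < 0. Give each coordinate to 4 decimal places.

(0.1126, 0.0219, -0.2998)

centre 1 = (0.2894·cos0.0°, 0.2894·sin0.0°, 0.0131) = (0.2894, 0.0000, 0.0131)
centre 2 = (0.2461·cos120.0°, 0.2461·sin120.0°, -0.1061) = (-0.1230, 0.2131, -0.1061)
centre 3 = (0.2260·cos240.0°, 0.2260·sin240.0°, -0.1229) = (-0.1130, -0.1958, -0.1229)
eliminate P² terms by subtracting sphere 1 from 2 and 3
plane₁₂: -0.8249x+0.4262y+-0.2383z = -0.0121
Cramer: x(z) = 0.0185-0.3141z;  y(z) = 0.0073-0.0488z
sphere 1 gives Az²+Bz+C=0 with A=1.1010, B=0.1433, C=-0.0560;  B²−4AC=0.2670;  roots -0.2998, 0.1696;  negative root z = -0.2998
x = 0.1126, y = 0.0219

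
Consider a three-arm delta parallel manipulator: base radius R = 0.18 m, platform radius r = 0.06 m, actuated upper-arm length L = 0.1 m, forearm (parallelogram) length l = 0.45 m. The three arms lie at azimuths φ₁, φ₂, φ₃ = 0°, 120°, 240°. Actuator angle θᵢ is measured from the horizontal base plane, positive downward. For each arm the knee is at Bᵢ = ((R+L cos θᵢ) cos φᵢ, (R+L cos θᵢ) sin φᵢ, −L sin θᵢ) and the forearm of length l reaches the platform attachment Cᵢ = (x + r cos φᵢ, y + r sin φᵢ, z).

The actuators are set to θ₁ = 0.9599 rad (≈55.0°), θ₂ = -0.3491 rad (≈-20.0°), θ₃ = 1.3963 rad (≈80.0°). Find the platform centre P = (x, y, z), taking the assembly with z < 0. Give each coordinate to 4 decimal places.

arm 1 at φ=0.0°: e+L cos θ1 = 0.1774;  centre 1 = (0.1774, 0.0000, -0.0819)
arm 2 at φ=120.0°: e+L cos θ2 = 0.2140;  centre 2 = (-0.1070, 0.1853, 0.0342)
φ3=240.0°: virtual centre (-0.0687, -0.1190, -0.0985), radius l
eliminate P² terms by subtracting sphere 1 from 2 and 3
[-0.5687 0.3706 0.2322]·P = 0.0088;  [-0.4921 -0.2379 -0.0331]·P = -0.0096
det = 0.3177;  x = 0.0046+0.1353z,  y = 0.0308+-0.4191z
quadratic in z: (1.1939)z²+(0.0913)z+(-0.1650)=0, √Δ=0.8924 → z ∈ {-0.4119, 0.3355}; z = -0.4119 (taking z<0)
x = -0.0511, y = 0.2034

(-0.0511, 0.2034, -0.4119)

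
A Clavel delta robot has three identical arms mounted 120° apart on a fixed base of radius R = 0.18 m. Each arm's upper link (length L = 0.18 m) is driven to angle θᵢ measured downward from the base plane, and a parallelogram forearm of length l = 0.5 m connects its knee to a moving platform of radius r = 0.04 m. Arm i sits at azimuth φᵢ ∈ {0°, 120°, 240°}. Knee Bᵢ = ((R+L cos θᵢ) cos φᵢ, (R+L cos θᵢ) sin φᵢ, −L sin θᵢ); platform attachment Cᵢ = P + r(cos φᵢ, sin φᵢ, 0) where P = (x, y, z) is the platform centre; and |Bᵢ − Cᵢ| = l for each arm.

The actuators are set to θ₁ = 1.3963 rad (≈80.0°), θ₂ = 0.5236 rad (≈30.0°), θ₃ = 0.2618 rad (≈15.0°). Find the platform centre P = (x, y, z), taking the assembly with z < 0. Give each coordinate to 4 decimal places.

arm 1 at φ=0.0°: ρ1 = 0.1713;  centre 1 = (0.1713, 0.0000, -0.1773)
φ2=120.0°: virtual centre (-0.1479, 0.2562, -0.0900), radius l
centre 3 = (0.3139·cos240.0°, 0.3139·sin240.0°, -0.0466) = (-0.1569, -0.2718, -0.0466)
subtract pairs → two planes through P
[-0.6384 0.5125 0.1745]·P = 0.0349;  [-0.6564 -0.5436 0.2614]·P = 0.0399
Cramer: x(z) = -0.0577+0.3348z;  y(z) = -0.0038+0.0765z
quadratic in z: (1.1180)z²+(0.2006)z+(-0.1661)=0, √Δ=0.8850 → z ∈ {-0.4855, 0.3061}; z = -0.4855 (taking z<0)
x = -0.2203, y = -0.0409

(-0.2203, -0.0409, -0.4855)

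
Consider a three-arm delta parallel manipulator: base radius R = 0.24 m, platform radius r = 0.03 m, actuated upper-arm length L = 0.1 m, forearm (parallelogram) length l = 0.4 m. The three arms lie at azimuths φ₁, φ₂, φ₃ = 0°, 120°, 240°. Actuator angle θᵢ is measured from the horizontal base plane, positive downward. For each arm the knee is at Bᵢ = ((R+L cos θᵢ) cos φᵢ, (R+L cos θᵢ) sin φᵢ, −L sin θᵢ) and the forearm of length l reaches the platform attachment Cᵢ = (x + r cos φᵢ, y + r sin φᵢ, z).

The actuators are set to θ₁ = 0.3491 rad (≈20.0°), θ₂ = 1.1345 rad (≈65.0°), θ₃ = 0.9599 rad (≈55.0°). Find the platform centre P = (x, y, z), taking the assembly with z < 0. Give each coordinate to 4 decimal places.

(0.0641, -0.0150, -0.3539)

centre 1 = (0.3040·cos0.0°, 0.3040·sin0.0°, -0.0342) = (0.3040, 0.0000, -0.0342)
arm 2 at φ=120.0°: (R−r)+L cos θ2 = 0.2523;  centre 2 = (-0.1261, 0.2185, -0.0906)
centre 3 = (0.2674·cos240.0°, 0.2674·sin240.0°, -0.0819) = (-0.1337, -0.2315, -0.0819)
eliminate P² terms by subtracting sphere 1 from 2 and 3
[-0.8602 0.4369 -0.1129]·P = -0.0217;  [-0.8753 -0.4631 -0.0954]·P = -0.0154
Cramer: x(z) = 0.0215-0.1203z;  y(z) = -0.0074+0.0214z
sphere 1 gives Az²+Bz+C=0 with A=1.0149, B=0.1361, C=-0.0790;  B²−4AC=0.3391;  roots -0.3539, 0.2199;  negative root z = -0.3539
x = 0.0641, y = -0.0150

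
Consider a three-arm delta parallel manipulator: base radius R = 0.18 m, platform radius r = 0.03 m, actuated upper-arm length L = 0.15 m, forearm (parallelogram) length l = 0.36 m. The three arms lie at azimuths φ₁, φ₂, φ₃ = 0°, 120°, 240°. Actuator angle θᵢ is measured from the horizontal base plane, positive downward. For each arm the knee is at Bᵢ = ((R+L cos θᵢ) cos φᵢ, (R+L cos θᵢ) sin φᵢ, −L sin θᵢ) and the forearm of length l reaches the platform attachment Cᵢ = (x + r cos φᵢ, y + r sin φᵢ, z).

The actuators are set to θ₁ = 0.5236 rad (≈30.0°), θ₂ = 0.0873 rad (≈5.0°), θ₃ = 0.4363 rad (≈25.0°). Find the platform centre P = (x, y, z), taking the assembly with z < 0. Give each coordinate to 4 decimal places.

(-0.0266, 0.0296, -0.2614)

φ1=0.0°: virtual centre (0.2799, 0.0000, -0.0750), radius l
arm 2 at φ=120.0°: (R−r)+L cos θ2 = 0.2994;  centre 2 = (-0.1497, 0.2593, -0.0131)
arm 3 at φ=240.0°: (R−r)+L cos θ3 = 0.2859;  centre 3 = (-0.1430, -0.2476, -0.0634)
eliminate P² terms by subtracting sphere 1 from 2 and 3
[-0.8592 0.5186 0.1238]·P = 0.0059;  [-0.8458 -0.4953 0.0232]·P = 0.0018
Cramer: x(z) = -0.0044+0.0849z;  y(z) = 0.0039-0.0981z
into |P−centre ₁|² = l²: 1.0168z² + 0.1009z + -0.0431 = 0;  Δ = 0.1855;  z = -0.2614 or 0.1622 → z<0 root = -0.2614
x = -0.0266, y = 0.0296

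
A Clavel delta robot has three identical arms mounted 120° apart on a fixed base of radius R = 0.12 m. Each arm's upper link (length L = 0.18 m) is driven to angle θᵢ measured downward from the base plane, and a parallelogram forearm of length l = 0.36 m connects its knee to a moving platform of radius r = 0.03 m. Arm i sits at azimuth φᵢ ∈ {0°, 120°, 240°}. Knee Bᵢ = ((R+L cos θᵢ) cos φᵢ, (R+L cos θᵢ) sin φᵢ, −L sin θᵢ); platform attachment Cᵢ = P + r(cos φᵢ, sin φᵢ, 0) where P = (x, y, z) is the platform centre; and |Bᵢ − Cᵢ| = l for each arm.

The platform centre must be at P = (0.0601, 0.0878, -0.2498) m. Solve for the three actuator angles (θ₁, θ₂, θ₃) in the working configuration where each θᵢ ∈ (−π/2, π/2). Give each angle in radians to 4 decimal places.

θ₁ = -0.1743, θ₂ = -0.0877, θ₃ = 0.6980

rotate P by −φ1: (0.0601, 0.0878, -0.2498)
  A=0.0299, B=-0.2498, C=(l²−L²−A²−y'²−z²)/(2L)=0.0728
  θ1 = atan2(B,A) + arccos(C/0.2516) = -0.1743
φ2=120.0° → target in arm frame (0.0460, -0.0959)
  A cos θ + B sin θ = C:  0.0440·cos θ + -0.2498·sin θ = 0.0657
  θ2 = atan2(B,A) + arccos(C/0.2536) = -0.0877
rotate P by −φ3: (-0.1061, 0.0081, -0.2498)
  e−x'=0.1961;  (l²−L²−(e−x')²−y'²−z²)/2L = -0.0103
  √(A²+B²)=0.3176;  θ3 = -0.9053+1.6033 ≈ 0.6980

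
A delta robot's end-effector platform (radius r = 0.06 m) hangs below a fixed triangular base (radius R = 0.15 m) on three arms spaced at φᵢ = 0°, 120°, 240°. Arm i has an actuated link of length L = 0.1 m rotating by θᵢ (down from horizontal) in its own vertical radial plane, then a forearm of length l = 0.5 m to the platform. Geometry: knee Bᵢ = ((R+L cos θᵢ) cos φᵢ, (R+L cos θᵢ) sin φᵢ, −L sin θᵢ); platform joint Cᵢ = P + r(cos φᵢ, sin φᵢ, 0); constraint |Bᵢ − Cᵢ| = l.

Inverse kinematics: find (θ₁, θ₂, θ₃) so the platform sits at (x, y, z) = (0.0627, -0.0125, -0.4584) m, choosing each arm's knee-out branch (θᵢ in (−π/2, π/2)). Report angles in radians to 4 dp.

arm 1 (φ=0.0°): x'=0.0627, y'=-0.0125
  A cos θ + B sin θ = C:  0.0273·cos θ + -0.4584·sin θ = 0.1448
  θ1 = atan2(B,A) + arccos(C/0.4592) = -0.2614
φ2=120.0° → target in arm frame (-0.0422, -0.0480)
  A cos θ + B sin θ = C:  0.1322·cos θ + -0.4584·sin θ = 0.0505
  √(A²+B²)=0.4771;  θ2 = -1.2901+1.4648 ≈ 0.1748
φ3=240.0° → target in arm frame (-0.0205, 0.0605)
  e−x'=0.1105;  (l²−L²−(e−x')²−y'²−z²)/2L = 0.0699
  √(A²+B²)=0.4715;  θ3 = -1.3342+1.4219 ≈ 0.0877

θ₁ = -0.2614, θ₂ = 0.1748, θ₃ = 0.0877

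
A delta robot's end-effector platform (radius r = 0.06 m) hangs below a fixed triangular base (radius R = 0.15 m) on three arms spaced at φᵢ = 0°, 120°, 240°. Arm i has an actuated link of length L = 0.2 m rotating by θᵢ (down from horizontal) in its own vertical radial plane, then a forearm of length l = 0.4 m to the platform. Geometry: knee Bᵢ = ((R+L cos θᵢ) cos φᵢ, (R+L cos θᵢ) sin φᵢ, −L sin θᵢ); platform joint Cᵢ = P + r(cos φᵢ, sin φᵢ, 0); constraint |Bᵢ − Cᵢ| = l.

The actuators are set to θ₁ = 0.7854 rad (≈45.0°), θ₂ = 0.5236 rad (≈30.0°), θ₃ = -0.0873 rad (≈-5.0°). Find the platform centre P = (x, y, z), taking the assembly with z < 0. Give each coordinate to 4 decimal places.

(-0.1018, -0.0868, -0.3450)

S1 = (0.2314·cos0.0°, 0.2314·sin0.0°, -0.1414) = (0.2314, 0.0000, -0.1414)
φ2=120.0°: virtual centre (-0.1316, 0.2279, -0.1000), radius l
S3 = (0.2892·cos240.0°, 0.2892·sin240.0°, 0.0174) = (-0.1446, -0.2505, 0.0174)
eliminate P² terms by subtracting sphere 1 from 2 and 3
linear system: -0.7260x+0.4559y = 0.0057−0.0828z; -0.7521x+-0.5010y = 0.0104−0.3177z
det = 0.7066;  x = -0.0108+0.2637z,  y = -0.0046+0.2383z
quadratic in z: (1.1263)z²+(0.1529)z+(-0.0813)=0, √Δ=0.6243 → z ∈ {-0.3450, 0.2093}; z = -0.3450 (taking z<0)
x = -0.1018, y = -0.0868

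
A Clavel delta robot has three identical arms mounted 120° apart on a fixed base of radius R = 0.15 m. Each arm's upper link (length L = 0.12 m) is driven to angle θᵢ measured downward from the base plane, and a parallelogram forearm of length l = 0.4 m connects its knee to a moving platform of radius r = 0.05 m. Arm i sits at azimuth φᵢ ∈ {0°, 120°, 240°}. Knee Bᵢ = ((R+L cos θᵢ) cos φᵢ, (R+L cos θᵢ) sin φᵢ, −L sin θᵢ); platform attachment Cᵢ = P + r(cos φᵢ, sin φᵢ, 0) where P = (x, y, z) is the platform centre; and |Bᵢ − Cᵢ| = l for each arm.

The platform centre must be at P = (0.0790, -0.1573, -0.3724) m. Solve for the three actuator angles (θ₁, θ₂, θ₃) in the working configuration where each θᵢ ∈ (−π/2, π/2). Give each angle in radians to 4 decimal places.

φ1=0.0° → target in arm frame (0.0790, -0.1573)
  e−x'=0.0210;  (l²−L²−(e−x')²−y'²−z²)/2L = -0.0761
  θ1 = atan2(B,A) + arccos(C/0.3730) = 0.2618
rotate P by −φ2: (-0.1757, 0.0102, -0.3724)
  A cos θ + B sin θ = C:  0.2757·cos θ + -0.3724·sin θ = -0.2884
  √(A²+B²)=0.4634;  θ2 = -0.9335+2.2426 ≈ 1.3091
φ3=240.0° → target in arm frame (0.0967, 0.1471)
  A cos θ + B sin θ = C:  0.0033·cos θ + -0.3724·sin θ = -0.0613
  θ3 = atan2(B,A) + arccos(C/0.3724) = 0.1742

θ₁ = 0.2618, θ₂ = 1.3091, θ₃ = 0.1742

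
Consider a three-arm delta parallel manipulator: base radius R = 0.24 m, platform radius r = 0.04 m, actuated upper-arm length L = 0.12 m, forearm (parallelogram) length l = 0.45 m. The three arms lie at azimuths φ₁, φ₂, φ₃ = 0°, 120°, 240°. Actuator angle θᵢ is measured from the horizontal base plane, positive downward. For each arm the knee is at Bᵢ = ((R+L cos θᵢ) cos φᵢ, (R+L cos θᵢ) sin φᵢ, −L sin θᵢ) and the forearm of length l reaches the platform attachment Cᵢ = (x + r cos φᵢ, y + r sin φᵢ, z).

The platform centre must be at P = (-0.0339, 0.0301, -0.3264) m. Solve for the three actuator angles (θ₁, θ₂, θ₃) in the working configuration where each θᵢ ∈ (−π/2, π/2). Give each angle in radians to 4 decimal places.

θ₁ = 0.3492, θ₂ = -0.2625, θ₃ = 0.1741

φ1=0.0° → target in arm frame (-0.0339, 0.0301)
  A cos θ + B sin θ = C:  0.2339·cos θ + -0.3264·sin θ = 0.1081
  θ1 = atan2(B,A) + arccos(C/0.4016) = 0.3492
φ2=120.0° → target in arm frame (0.0430, 0.0143)
  A cos θ + B sin θ = C:  0.1570·cos θ + -0.3264·sin θ = 0.2363
  γ=atan2(-0.3264,0.1570)=-1.1225;  ψ=arccos(0.6525)=0.8600;  θ2=γ+ψ≈-0.2625
rotate P by −φ3: (-0.0091, -0.0444, -0.3264)
  A=0.2091, B=-0.3264, C=(l²−L²−A²−y'²−z²)/(2L)=0.1494
  γ=atan2(-0.3264,0.2091)=-1.0010;  ψ=arccos(0.3855)=1.1751;  θ3=γ+ψ≈0.1741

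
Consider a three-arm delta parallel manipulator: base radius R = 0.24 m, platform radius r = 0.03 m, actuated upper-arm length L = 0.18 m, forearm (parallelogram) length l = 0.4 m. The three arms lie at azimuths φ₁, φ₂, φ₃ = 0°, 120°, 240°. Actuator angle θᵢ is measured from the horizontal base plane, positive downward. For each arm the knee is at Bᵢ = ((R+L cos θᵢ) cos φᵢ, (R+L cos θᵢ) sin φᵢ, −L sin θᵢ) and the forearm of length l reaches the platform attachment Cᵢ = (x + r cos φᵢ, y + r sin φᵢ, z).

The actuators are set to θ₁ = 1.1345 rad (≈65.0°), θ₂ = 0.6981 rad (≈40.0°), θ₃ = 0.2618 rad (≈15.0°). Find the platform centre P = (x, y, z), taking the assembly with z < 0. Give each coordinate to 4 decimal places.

arm 1 at φ=0.0°: e+L cos θ1 = 0.2861;  centre 1 = (0.2861, 0.0000, -0.1631)
centre 2 = (0.3479·cos120.0°, 0.3479·sin120.0°, -0.1157) = (-0.1739, 0.3013, -0.1157)
centre 3 = (0.3839·cos240.0°, 0.3839·sin240.0°, -0.0466) = (-0.1919, -0.3324, -0.0466)
|centre ₂|²−|centre ₁|² = 0.0260;  |centre ₃|²−|centre ₁|² = 0.0411
[-0.9200 0.6026 0.0949]·P = 0.0260;  [-0.9560 -0.6649 0.2331]·P = 0.0411
Cramer: x(z) = -0.0354+0.1714z;  y(z) = -0.0109+0.1042z
quadratic in z: (1.0402)z²+(0.2138)z+(-0.0299)=0, √Δ=0.4127 → z ∈ {-0.3011, 0.0956}; z = -0.3011 (taking z<0)
x = -0.0870, y = -0.0423

(-0.0870, -0.0423, -0.3011)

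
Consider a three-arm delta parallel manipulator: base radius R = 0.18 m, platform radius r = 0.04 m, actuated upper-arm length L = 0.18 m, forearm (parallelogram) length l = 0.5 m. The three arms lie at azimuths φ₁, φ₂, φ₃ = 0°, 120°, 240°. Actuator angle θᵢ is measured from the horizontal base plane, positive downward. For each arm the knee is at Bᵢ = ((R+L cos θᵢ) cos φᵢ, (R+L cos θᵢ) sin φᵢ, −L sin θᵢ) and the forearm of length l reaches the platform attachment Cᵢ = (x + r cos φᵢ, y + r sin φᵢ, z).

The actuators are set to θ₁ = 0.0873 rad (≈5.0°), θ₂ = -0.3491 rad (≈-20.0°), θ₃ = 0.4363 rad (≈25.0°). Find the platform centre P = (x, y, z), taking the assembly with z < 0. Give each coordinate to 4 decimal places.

(-0.0024, 0.1014, -0.3847)

φ1=0.0°: virtual centre (0.3193, 0.0000, -0.0157), radius l
centre 2 = (0.3091·cos120.0°, 0.3091·sin120.0°, 0.0616) = (-0.1546, 0.2677, 0.0616)
φ3=240.0°: virtual centre (-0.1516, -0.2625, -0.0761), radius l
subtract pairs → two planes through P
linear system: -0.9478x+0.5355y = -0.0028−0.1545z; -0.9418x+-0.5251y = -0.0045−-0.1207z
Cramer: x(z) = 0.0039+0.0165z;  y(z) = 0.0016-0.2595z
into |P−centre ₁|² = l²: 1.0676z² + 0.0202z + -0.1503 = 0;  Δ = 0.6421;  z = -0.3847 or 0.3658 → z<0 root = -0.3847
x = -0.0024, y = 0.1014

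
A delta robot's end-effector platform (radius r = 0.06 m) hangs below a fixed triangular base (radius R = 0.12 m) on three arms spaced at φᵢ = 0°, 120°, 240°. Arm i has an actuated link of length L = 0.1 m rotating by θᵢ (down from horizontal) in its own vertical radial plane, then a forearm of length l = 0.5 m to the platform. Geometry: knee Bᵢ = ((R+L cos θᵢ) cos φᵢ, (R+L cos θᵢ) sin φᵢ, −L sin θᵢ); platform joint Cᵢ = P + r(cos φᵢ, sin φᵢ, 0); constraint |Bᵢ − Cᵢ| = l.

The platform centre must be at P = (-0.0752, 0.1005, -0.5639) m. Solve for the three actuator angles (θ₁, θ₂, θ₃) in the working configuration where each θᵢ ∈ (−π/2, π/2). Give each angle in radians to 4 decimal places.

φ1=0.0° → target in arm frame (-0.0752, 0.1005)
  A cos θ + B sin θ = C:  0.1352·cos θ + -0.5639·sin θ = -0.5318
  θ1 = atan2(B,A) + arccos(C/0.5799) = 1.3961
arm 2 (φ=120.0°): x'=0.1246, y'=0.0149
  A cos θ + B sin θ = C:  -0.0646·cos θ + -0.5639·sin θ = -0.4119
  γ=atan2(-0.5639,-0.0646)=-1.6849;  ψ=arccos(-0.7257)=2.3829;  θ2=γ+ψ≈0.6980
φ3=240.0° → target in arm frame (-0.0494, -0.1154)
  e−x'=0.1094;  (l²−L²−(e−x')²−y'²−z²)/2L = -0.5164
  θ3 = atan2(B,A) + arccos(C/0.5744) = 1.3090

θ₁ = 1.3961, θ₂ = 0.6980, θ₃ = 1.3090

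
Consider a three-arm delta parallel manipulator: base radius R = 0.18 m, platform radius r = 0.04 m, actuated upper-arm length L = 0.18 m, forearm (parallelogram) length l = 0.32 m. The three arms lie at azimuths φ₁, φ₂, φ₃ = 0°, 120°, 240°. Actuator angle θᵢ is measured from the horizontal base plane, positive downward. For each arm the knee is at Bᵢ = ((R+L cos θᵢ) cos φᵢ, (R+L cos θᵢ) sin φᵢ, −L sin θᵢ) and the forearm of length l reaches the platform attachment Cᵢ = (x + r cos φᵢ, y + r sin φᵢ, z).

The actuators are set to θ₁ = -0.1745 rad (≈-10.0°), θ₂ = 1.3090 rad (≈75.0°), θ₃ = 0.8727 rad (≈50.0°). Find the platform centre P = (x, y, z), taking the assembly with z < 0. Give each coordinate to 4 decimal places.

arm 1 at φ=0.0°: e+L cos θ1 = 0.3173;  O1 = (0.3173, 0.0000, 0.0313)
φ2=120.0°: virtual centre (-0.0933, 0.1616, -0.1739), radius l
φ3=240.0°: virtual centre (-0.1278, -0.2214, -0.1379), radius l
|O₂|²−|O₁|² = -0.0366;  |O₃|²−|O₁|² = -0.0172
plane₁₂: -0.8211x+0.3232y+-0.4102z = -0.0366
det = 0.6514;  x = 0.0334+-0.4468z,  y = -0.0283+0.1342z
sphere 1 gives Az²+Bz+C=0 with A=1.2176, B=0.1835, C=-0.0201;  B²−4AC=0.1314;  roots -0.2242, 0.0735;  negative root z = -0.2242
x = 0.1336, y = -0.0584

(0.1336, -0.0584, -0.2242)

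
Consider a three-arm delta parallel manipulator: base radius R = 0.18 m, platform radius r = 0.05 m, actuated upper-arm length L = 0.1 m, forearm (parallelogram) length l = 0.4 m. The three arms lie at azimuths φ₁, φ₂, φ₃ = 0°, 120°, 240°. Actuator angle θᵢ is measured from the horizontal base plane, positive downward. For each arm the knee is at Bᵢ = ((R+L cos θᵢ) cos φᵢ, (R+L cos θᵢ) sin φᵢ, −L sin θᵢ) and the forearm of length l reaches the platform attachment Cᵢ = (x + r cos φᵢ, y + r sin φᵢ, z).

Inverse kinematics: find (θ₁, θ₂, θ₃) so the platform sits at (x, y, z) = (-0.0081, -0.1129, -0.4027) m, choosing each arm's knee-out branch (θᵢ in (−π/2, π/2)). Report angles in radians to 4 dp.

θ₁ = 0.8732, θ₂ = 1.3095, θ₃ = 0.2618

rotate P by −φ1: (-0.0081, -0.1129, -0.4027)
  A=0.1381, B=-0.4027, C=(l²−L²−A²−y'²−z²)/(2L)=-0.2199
  γ=atan2(-0.4027,0.1381)=-1.2404;  ψ=arccos(-0.5166)=2.1137;  θ1=γ+ψ≈0.8732
rotate P by −φ2: (-0.0937, 0.0635, -0.4027)
  A=0.2237, B=-0.4027, C=(l²−L²−A²−y'²−z²)/(2L)=-0.3312
  γ=atan2(-0.4027,0.2237)=-1.0637;  ψ=arccos(-0.7190)=2.3732;  θ2=γ+ψ≈1.3095
φ3=240.0° → target in arm frame (0.1018, 0.0494)
  A cos θ + B sin θ = C:  0.0282·cos θ + -0.4027·sin θ = -0.0770
  γ=atan2(-0.4027,0.0282)=-1.5009;  ψ=arccos(-0.1908)=1.7628;  θ3=γ+ψ≈0.2618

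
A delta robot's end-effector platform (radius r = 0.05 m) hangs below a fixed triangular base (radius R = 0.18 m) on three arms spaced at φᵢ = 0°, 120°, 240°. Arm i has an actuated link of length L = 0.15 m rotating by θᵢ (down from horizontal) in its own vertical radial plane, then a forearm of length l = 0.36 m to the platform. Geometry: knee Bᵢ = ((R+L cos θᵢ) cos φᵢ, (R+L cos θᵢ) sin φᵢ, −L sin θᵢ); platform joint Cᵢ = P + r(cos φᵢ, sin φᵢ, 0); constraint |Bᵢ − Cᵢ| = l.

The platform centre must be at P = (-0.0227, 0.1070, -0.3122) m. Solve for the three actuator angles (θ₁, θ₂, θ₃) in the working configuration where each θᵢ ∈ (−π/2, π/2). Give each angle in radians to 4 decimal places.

φ1=0.0° → target in arm frame (-0.0227, 0.1070)
  A cos θ + B sin θ = C:  0.1527·cos θ + -0.3122·sin θ = -0.0838
  γ=atan2(-0.3122,0.1527)=-1.1159;  ψ=arccos(-0.2411)=1.8143;  θ1=γ+ψ≈0.6984
arm 2 (φ=120.0°): x'=0.1040, y'=-0.0338
  A=0.0260, B=-0.3122, C=(l²−L²−A²−y'²−z²)/(2L)=0.0260
  θ2 = atan2(B,A) + arccos(C/0.3133) = -0.0002
φ3=240.0° → target in arm frame (-0.0813, -0.0732)
  A cos θ + B sin θ = C:  0.2113·cos θ + -0.3122·sin θ = -0.1346
  γ=atan2(-0.3122,0.2113)=-0.9758;  ψ=arccos(-0.3570)=1.9358;  θ3=γ+ψ≈0.9601

θ₁ = 0.6984, θ₂ = -0.0002, θ₃ = 0.9601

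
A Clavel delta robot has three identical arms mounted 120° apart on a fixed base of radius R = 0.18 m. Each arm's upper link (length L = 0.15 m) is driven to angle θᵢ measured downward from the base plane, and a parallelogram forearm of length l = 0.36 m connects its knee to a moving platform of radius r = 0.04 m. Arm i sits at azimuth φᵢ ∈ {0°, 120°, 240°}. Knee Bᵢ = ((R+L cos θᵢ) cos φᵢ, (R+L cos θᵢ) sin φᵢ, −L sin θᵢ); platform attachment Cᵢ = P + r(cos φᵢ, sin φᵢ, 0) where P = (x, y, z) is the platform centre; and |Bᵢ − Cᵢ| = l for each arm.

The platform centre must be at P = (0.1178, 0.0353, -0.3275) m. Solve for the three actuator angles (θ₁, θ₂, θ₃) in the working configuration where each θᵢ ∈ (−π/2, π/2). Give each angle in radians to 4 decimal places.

θ₁ = 0.0869, θ₂ = 0.8727, θ₃ = 1.1343

rotate P by −φ1: (0.1178, 0.0353, -0.3275)
  A cos θ + B sin θ = C:  0.0222·cos θ + -0.3275·sin θ = -0.0063
  √(A²+B²)=0.3283;  θ1 = -1.5031+1.5900 ≈ 0.0869
rotate P by −φ2: (-0.0283, -0.1197, -0.3275)
  A=0.1683, B=-0.3275, C=(l²−L²−A²−y'²−z²)/(2L)=-0.1427
  θ2 = atan2(B,A) + arccos(C/0.3682) = 0.8727
φ3=240.0° → target in arm frame (-0.0895, 0.0844)
  e−x'=0.2295;  (l²−L²−(e−x')²−y'²−z²)/2L = -0.1998
  √(A²+B²)=0.3999;  θ3 = -0.9596+2.0939 ≈ 1.1343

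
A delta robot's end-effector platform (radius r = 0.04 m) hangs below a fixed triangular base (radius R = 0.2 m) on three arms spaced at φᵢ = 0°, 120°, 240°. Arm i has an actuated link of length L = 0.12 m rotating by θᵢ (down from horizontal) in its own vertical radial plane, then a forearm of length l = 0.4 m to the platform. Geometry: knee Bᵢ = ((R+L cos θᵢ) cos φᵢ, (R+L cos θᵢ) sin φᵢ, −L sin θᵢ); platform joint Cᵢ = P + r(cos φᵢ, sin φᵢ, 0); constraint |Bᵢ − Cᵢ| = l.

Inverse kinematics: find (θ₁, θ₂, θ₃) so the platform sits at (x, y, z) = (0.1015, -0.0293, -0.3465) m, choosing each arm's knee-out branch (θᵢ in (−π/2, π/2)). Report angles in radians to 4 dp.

rotate P by −φ1: (0.1015, -0.0293, -0.3465)
  A=0.0585, B=-0.3465, C=(l²−L²−A²−y'²−z²)/(2L)=0.0886
  γ=atan2(-0.3465,0.0585)=-1.4035;  ψ=arccos(0.2520)=1.3160;  θ1=γ+ψ≈-0.0875
arm 2 (φ=120.0°): x'=-0.0761, y'=-0.0733
  A=0.2361, B=-0.3465, C=(l²−L²−A²−y'²−z²)/(2L)=-0.1483
  γ=atan2(-0.3465,0.2361)=-0.9726;  ψ=arccos(-0.3536)=1.9322;  θ2=γ+ψ≈0.9596
arm 3 (φ=240.0°): x'=-0.0254, y'=0.1026
  A cos θ + B sin θ = C:  0.1854·cos θ + -0.3465·sin θ = -0.0806
  γ=atan2(-0.3465,0.1854)=-1.0795;  ψ=arccos(-0.2051)=1.7774;  θ3=γ+ψ≈0.6978

θ₁ = -0.0875, θ₂ = 0.9596, θ₃ = 0.6978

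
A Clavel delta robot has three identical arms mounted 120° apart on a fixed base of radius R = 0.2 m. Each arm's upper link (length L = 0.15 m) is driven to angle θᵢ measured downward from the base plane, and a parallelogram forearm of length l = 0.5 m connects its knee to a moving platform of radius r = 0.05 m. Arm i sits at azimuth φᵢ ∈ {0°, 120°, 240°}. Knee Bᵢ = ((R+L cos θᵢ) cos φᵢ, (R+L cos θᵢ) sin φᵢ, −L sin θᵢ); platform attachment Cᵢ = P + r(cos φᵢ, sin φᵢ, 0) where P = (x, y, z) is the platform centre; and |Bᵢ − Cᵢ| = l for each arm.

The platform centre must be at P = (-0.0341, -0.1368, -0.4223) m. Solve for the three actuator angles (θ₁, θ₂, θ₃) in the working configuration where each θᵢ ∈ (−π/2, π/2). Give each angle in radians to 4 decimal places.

arm 1 (φ=0.0°): x'=-0.0341, y'=-0.1368
  e−x'=0.1841;  (l²−L²−(e−x')²−y'²−z²)/2L = -0.0115
  γ=atan2(-0.4223,0.1841)=-1.1597;  ψ=arccos(-0.0249)=1.5957;  θ1=γ+ψ≈0.4360
φ2=120.0° → target in arm frame (-0.1014, 0.0979)
  A=0.2514, B=-0.4223, C=(l²−L²−A²−y'²−z²)/(2L)=-0.0788
  θ2 = atan2(B,A) + arccos(C/0.4915) = 0.6980
φ3=240.0° → target in arm frame (0.1355, 0.0389)
  A=0.0145, B=-0.4223, C=(l²−L²−A²−y'²−z²)/(2L)=0.1581
  γ=atan2(-0.4223,0.0145)=-1.5365;  ψ=arccos(0.3743)=1.1872;  θ3=γ+ψ≈-0.3493

θ₁ = 0.4360, θ₂ = 0.6980, θ₃ = -0.3493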